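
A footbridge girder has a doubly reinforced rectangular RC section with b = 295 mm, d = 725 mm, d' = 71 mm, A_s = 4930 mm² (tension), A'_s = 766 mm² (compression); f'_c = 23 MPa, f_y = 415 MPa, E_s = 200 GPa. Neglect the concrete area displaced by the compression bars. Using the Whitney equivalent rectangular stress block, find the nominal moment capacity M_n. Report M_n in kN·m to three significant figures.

Assume both tension and compression steel yield.
Net tension couple steel: A_s − A'_s = 4164 mm².
a = (A_s − A'_s) f_y / (0.85 f'_c b) = 1728060/(0.85 × 23 × 295) = 299.63 mm.
c = a/β₁ = 299.63/0.85 = 352.51 mm; ε'_s = 0.003(c − d')/c = 0.0024 ≥ f_y/E_s = 0.0021, so compression steel does yield.
M_n = (A_s − A'_s) f_y (d − a/2) + A'_s f_y (d − d') = [1728060 × (725 − 149.815) + 317890 × (725 − 71)] × 10⁻⁶ = 993.95 + 207.90 = 1201.85 kN·m.

M_n ≈ 1200 kN·m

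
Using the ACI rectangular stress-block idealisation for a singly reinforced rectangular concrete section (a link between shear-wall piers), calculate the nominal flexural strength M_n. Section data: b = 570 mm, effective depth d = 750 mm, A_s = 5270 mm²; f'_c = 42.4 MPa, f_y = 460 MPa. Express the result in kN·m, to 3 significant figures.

T = A_s f_y = 5270 × 460 = 2424200 N = 2424.2 kN.
From C = T: a = T/(0.85 f'_c b) = 2424200/(0.85 × 42.4 × 570) = 118.01 mm.
M_n = T(d − a/2) = 2424.2 kN × (750 − 59.005) mm = 1675.11 kN·m.

M_n ≈ 1680 kN·m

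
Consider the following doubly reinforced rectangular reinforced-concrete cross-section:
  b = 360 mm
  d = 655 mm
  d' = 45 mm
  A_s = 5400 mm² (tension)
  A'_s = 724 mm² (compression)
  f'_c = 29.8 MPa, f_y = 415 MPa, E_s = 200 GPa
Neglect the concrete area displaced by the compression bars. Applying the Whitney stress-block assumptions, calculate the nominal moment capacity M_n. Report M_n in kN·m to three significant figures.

Assume both tension and compression steel yield.
Net tension couple steel: A_s − A'_s = 4676 mm².
a = (A_s − A'_s) f_y / (0.85 f'_c b) = 1940540/(0.85 × 29.8 × 360) = 212.81 mm.
c = a/β₁ = 212.81/0.837 = 254.25 mm; ε'_s = 0.003(c − d')/c = 0.0025 ≥ f_y/E_s = 0.0021, so compression steel does yield.
M_n = (A_s − A'_s) f_y (d − a/2) + A'_s f_y (d − d') = [1940540 × (655 − 106.405) + 300460 × (655 − 45)] × 10⁻⁶ = 1064.57 + 183.28 = 1247.85 kN·m.

M_n ≈ 1250 kN·m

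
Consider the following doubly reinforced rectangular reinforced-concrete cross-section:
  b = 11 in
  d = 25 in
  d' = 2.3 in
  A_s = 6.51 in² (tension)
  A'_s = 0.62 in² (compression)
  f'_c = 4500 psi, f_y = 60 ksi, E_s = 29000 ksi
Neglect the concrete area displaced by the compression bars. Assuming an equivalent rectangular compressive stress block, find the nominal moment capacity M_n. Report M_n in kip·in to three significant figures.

Assume both steels yield.
a = (A_s − A'_s) f_y/(0.85 f'_c b) = (6.51 − 0.62) × 60/(0.85 × 4.5 × 11) = 8.399 in.
c = a/β₁ = 8.399/0.825 = 10.181 in; ε'_s = 0.003(c − d')/c = 0.0023 ≥ ε_y = 0.0021, so the compression steel yields.
M_n = (A_s − A'_s) f_y (d − a/2) + A'_s f_y (d − d') = 353.4 × (25 − 4.1995) + 37.2 × (25 − 2.3) = 7350.9 + 844.4 = 8195.3 kip·in.

M_n ≈ 8200 kip·in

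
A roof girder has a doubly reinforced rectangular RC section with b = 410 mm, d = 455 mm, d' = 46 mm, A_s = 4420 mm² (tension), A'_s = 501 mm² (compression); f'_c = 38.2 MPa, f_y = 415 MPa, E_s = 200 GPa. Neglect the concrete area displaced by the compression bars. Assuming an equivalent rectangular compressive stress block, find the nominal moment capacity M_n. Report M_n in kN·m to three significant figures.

M_n ≈ 726 kN·m

Assume both tension and compression steel yield.
Net tension couple steel: A_s − A'_s = 3919 mm².
a = (A_s − A'_s) f_y / (0.85 f'_c b) = 1626385/(0.85 × 38.2 × 410) = 122.17 mm.
c = a/β₁ = 122.17/0.777 = 157.23 mm; ε'_s = 0.003(c − d')/c = 0.0021 ≥ f_y/E_s = 0.0021, so compression steel does yield.
M_n = (A_s − A'_s) f_y (d − a/2) + A'_s f_y (d − d') = [1626385 × (455 − 61.085) + 207915 × (455 − 46)] × 10⁻⁶ = 640.66 + 85.04 = 725.70 kN·m.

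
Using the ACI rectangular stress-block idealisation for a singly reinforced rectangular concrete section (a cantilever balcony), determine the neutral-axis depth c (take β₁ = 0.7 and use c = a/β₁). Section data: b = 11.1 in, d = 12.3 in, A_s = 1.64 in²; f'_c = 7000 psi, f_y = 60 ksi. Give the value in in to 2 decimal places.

c ≈ 2.13 in

T = A_s f_y = 1.64 × 60 = 98.4 kips.
a = T/(0.85 f'_c b) = 98.4/(0.85 × 7 × 11.1) = 1.4899 in.
With β₁ = 0.7, c = a/β₁ = 1.4899/0.7 = 2.13 in.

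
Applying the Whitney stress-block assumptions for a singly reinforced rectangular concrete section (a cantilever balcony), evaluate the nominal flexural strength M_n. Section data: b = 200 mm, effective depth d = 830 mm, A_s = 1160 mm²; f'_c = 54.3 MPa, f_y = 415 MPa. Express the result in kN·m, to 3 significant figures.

T = A_s f_y = 1160 × 415 = 481400 N = 481.4 kN.
From C = T: a = T/(0.85 f'_c b) = 481400/(0.85 × 54.3 × 200) = 52.15 mm.
M_n = T(d − a/2) = 481.4 kN × (830 − 26.075) mm = 387.01 kN·m.

M_n ≈ 387 kN·m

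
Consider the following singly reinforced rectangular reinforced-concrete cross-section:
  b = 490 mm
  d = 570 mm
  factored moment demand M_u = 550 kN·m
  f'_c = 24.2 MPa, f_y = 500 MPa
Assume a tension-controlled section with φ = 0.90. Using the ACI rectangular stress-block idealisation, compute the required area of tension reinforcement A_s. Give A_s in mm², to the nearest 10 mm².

M_n = M_u/φ = 550/0.90 = 611.111 kN·m.
With M_n = 0.85 f'_c a b (d − a/2), solve the quadratic for a:
a = d − √(d² − 2M_n/(0.85 f'_c b)) = 570 − √(570² − 2 × 611.111×10⁶/(0.85 × 24.2 × 490)) = 118.74 mm.
A_s = 0.85 f'_c a b / f_y = 0.85 × 24.2 × 118.74 × 490 / 500 = 2393.6 mm².

A_s ≈ 2390 mm²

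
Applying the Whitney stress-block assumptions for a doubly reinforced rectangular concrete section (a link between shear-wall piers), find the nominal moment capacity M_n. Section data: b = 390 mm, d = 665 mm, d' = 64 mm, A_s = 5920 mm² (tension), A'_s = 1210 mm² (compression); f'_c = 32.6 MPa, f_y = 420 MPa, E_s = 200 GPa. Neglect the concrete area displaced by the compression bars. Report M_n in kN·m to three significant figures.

Assume both tension and compression steel yield.
Net tension couple steel: A_s − A'_s = 4710 mm².
a = (A_s − A'_s) f_y / (0.85 f'_c b) = 1978200/(0.85 × 32.6 × 390) = 183.05 mm.
c = a/β₁ = 183.05/0.817 = 224.05 mm; ε'_s = 0.003(c − d')/c = 0.0021 ≥ f_y/E_s = 0.0021, so compression steel does yield.
M_n = (A_s − A'_s) f_y (d − a/2) + A'_s f_y (d − d') = [1978200 × (665 − 91.525) + 508200 × (665 − 64)] × 10⁻⁶ = 1134.45 + 305.43 = 1439.88 kN·m.

M_n ≈ 1440 kN·m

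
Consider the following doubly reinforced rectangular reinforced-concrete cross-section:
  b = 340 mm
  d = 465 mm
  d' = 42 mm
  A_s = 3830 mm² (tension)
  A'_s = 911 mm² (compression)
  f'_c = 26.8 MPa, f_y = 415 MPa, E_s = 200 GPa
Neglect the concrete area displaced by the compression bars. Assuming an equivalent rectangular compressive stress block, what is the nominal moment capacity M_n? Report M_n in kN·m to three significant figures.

Assume both tension and compression steel yield.
Net tension couple steel: A_s − A'_s = 2919 mm².
a = (A_s − A'_s) f_y / (0.85 f'_c b) = 1211385/(0.85 × 26.8 × 340) = 156.40 mm.
c = a/β₁ = 156.40/0.85 = 184.00 mm; ε'_s = 0.003(c − d')/c = 0.0023 ≥ f_y/E_s = 0.0021, so compression steel does yield.
M_n = (A_s − A'_s) f_y (d − a/2) + A'_s f_y (d − d') = [1211385 × (465 − 78.2) + 378065 × (465 − 42)] × 10⁻⁶ = 468.56 + 159.92 = 628.48 kN·m.

M_n ≈ 628 kN·m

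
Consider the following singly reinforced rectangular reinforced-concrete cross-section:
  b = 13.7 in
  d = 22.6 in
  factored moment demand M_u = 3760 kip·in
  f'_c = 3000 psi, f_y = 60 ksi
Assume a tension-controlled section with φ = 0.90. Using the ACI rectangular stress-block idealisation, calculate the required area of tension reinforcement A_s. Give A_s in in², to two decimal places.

M_n = M_u/φ = 3760/0.90 = 4177.78 kip·in.
From M_n = 0.85 f'_c a b (d − a/2):
a = d − √(d² − 2M_n/(0.85 f'_c b)) = 22.6 − √(22.6² − 2 × 4177.78/(0.85 × 3 × 13.7)) = 6.120 in.
A_s = 0.85 f'_c a b / f_y = 0.85 × 3 × 6.120 × 13.7 / 60 = 3.563 in².

A_s ≈ 3.56 in²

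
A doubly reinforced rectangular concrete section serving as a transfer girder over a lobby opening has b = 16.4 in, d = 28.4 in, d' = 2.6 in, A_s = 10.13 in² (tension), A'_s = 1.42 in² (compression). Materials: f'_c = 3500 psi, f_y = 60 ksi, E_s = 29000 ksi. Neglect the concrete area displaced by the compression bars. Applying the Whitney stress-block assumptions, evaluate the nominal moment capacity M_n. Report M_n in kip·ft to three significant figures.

Assume both steels yield.
a = (A_s − A'_s) f_y/(0.85 f'_c b) = (10.13 − 1.42) × 60/(0.85 × 3.5 × 16.4) = 10.711 in.
c = a/β₁ = 10.711/0.85 = 12.601 in; ε'_s = 0.003(c − d')/c = 0.0024 ≥ ε_y = 0.0021, so the compression steel yields.
M_n = (A_s − A'_s) f_y (d − a/2) + A'_s f_y (d − d') = 522.6 × (28.4 − 5.3555) + 85.2 × (28.4 − 2.6) = 12043.1 + 2198.2 = 14241.3 kip·in = 14241.3/12 = 1186.78 kip·ft.

M_n ≈ 1190 kip·ft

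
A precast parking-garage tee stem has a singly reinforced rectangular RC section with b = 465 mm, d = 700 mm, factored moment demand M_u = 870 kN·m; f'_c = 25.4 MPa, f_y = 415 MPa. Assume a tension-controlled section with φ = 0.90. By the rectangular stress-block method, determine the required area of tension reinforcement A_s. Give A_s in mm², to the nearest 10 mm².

M_n = M_u/φ = 870/0.90 = 966.667 kN·m.
With M_n = 0.85 f'_c a b (d − a/2), solve the quadratic for a:
a = d − √(d² − 2M_n/(0.85 f'_c b)) = 700 − √(700² − 2 × 966.667×10⁶/(0.85 × 25.4 × 465)) = 154.63 mm.
A_s = 0.85 f'_c a b / f_y = 0.85 × 25.4 × 154.63 × 465 / 415 = 3740.7 mm².

A_s ≈ 3740 mm²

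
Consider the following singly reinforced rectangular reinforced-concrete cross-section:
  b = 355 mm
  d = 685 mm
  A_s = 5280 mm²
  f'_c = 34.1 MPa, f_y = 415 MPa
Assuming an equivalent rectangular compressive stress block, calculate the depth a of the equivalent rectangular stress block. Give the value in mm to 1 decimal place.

T = A_s f_y = 5280 × 415 = 2191200 N = 2191.2 kN.
Setting C = 0.85 f'_c a b equal to T: a = 2191200/(0.85 × 34.1 × 355) = 213.0 mm.

a ≈ 213.0 mm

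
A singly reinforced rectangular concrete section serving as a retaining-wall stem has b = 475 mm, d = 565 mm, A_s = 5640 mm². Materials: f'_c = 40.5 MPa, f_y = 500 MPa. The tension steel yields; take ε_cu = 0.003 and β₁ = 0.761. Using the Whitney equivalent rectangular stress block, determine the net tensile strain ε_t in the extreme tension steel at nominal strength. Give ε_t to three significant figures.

a = A_s f_y/(0.85 f'_c b) = 172.46 mm.
β₁ = 0.761, so c = a/β₁ = 172.46/0.761 = 226.62 mm.
From the linear strain diagram with ε_cu = 0.003: ε_t = 0.003 (d − c)/c = 0.003 × (565 − 226.62)/226.62 = 0.00448.
ε_t is between 0.004 and 0.005 — transition zone.

ε_t ≈ 0.00448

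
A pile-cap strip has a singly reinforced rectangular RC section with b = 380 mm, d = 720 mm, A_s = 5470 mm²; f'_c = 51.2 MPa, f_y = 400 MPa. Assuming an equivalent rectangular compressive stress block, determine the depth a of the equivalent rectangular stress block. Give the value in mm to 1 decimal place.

T = A_s f_y = 5470 × 400 = 2188000 N = 2188 kN.
Setting C = 0.85 f'_c a b equal to T: a = 2188000/(0.85 × 51.2 × 380) = 132.3 mm.

a ≈ 132.3 mm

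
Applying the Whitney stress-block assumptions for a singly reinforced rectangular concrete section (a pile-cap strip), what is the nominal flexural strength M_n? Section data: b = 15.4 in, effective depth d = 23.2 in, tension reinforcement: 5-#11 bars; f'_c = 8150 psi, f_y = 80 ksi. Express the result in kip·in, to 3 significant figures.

A_s = 5 × 1.56 = 7.8 in².
T = A_s f_y = 7.8 × 80 = 624 kips.
a = T/(0.85 f'_c b) = 624/(0.85 × 8.15 × 15.4) = 5.849 in.
M_n = T(d − a/2) = 624 × (23.2 − 2.9245) = 12651.9 kip·in.

M_n ≈ 12700 kip·in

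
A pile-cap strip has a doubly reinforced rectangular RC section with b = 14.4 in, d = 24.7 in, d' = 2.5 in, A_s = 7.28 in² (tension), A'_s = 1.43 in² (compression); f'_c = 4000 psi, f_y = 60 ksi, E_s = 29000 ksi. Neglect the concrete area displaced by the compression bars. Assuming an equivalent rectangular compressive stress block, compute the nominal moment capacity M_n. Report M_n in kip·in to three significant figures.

Assume both steels yield.
a = (A_s − A'_s) f_y/(0.85 f'_c b) = (7.28 − 1.43) × 60/(0.85 × 4 × 14.4) = 7.169 in.
c = a/β₁ = 7.169/0.85 = 8.434 in; ε'_s = 0.003(c − d')/c = 0.0021 ≥ ε_y = 0.0021, so the compression steel yields.
M_n = (A_s − A'_s) f_y (d − a/2) + A'_s f_y (d − d') = 351 × (24.7 − 3.5845) + 85.8 × (24.7 − 2.5) = 7411.5 + 1904.8 = 9316.3 kip·in.

M_n ≈ 9320 kip·in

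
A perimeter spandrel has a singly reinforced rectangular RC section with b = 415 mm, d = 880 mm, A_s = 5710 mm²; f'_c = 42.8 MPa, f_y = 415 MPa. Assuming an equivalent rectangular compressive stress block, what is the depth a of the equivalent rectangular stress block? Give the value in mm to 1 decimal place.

T = A_s f_y = 5710 × 415 = 2369650 N = 2369.65 kN.
Setting C = 0.85 f'_c a b equal to T: a = 2369650/(0.85 × 42.8 × 415) = 157.0 mm.

a ≈ 157.0 mm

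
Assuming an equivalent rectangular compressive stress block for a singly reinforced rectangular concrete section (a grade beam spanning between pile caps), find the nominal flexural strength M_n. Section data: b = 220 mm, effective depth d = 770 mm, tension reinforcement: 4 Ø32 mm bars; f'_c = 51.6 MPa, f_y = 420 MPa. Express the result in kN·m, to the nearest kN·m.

M_n ≈ 946 kN·m

A_s = 4 × 804 = 3216 mm².
T = A_s f_y = 3216 × 420 = 1350720 N = 1350.72 kN.
From C = T: a = T/(0.85 f'_c b) = 1350720/(0.85 × 51.6 × 220) = 139.98 mm.
M_n = T(d − a/2) = 1350.72 kN × (770 − 69.99) mm = 945.52 kN·m.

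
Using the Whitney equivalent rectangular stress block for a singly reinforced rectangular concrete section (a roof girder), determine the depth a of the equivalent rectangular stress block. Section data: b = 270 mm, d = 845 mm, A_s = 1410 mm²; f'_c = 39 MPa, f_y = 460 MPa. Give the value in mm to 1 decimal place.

T = A_s f_y = 1410 × 460 = 648600 N = 648.6 kN.
Setting C = 0.85 f'_c a b equal to T: a = 648600/(0.85 × 39 × 270) = 72.5 mm.

a ≈ 72.5 mm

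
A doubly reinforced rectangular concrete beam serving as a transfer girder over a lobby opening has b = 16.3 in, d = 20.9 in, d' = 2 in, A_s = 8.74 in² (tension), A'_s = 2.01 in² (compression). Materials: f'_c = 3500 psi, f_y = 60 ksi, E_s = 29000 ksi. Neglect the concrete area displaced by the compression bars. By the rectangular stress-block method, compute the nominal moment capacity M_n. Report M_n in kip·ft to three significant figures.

Assume both steels yield.
a = (A_s − A'_s) f_y/(0.85 f'_c b) = (8.74 − 2.01) × 60/(0.85 × 3.5 × 16.3) = 8.327 in.
c = a/β₁ = 8.327/0.85 = 9.796 in; ε'_s = 0.003(c − d')/c = 0.0024 ≥ ε_y = 0.0021, so the compression steel yields.
M_n = (A_s − A'_s) f_y (d − a/2) + A'_s f_y (d − d') = 403.8 × (20.9 − 4.1635) + 120.6 × (20.9 − 2) = 6758.2 + 2279.3 = 9037.5 kip·in = 9037.5/12 = 753.13 kip·ft.

M_n ≈ 753 kip·ft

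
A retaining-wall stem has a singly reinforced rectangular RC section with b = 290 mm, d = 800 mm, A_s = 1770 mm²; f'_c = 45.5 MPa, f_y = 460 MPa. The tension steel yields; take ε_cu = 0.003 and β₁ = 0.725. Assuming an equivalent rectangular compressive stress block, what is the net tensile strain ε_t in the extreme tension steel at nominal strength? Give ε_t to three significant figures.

ε_t ≈ 0.0210

a = A_s f_y/(0.85 f'_c b) = 72.59 mm.
β₁ = 0.725, so c = a/β₁ = 72.59/0.725 = 100.12 mm.
From the linear strain diagram with ε_cu = 0.003: ε_t = 0.003 (d − c)/c = 0.003 × (800 − 100.12)/100.12 = 0.0210.
Since ε_t ≥ 0.005, the section is tension-controlled.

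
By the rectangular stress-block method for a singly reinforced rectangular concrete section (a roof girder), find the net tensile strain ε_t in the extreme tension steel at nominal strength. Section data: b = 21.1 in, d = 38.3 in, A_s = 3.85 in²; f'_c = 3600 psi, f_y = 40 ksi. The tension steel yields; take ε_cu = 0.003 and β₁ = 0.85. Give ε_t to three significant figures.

a = A_s f_y/(0.85 f'_c b) = 2.385 in.
β₁ = 0.85, so c = a/β₁ = 2.385/0.85 = 2.806 in.
From the linear strain diagram with ε_cu = 0.003: ε_t = 0.003 (d − c)/c = 0.003 × (38.3 − 2.806)/2.806 = 0.0379.
Since ε_t ≥ 0.005, the section is tension-controlled.

ε_t ≈ 0.0379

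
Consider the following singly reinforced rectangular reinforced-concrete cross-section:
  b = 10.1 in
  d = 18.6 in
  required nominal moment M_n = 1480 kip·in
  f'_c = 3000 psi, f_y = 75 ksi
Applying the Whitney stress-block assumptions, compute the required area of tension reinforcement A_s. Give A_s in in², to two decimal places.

From M_n = 0.85 f'_c a b (d − a/2):
a = d − √(d² − 2M_n/(0.85 f'_c b)) = 18.6 − √(18.6² − 2 × 1480/(0.85 × 3 × 10.1)) = 3.400 in.
A_s = 0.85 f'_c a b / f_y = 0.85 × 3 × 3.400 × 10.1 / 75 = 1.168 in².

A_s ≈ 1.17 in²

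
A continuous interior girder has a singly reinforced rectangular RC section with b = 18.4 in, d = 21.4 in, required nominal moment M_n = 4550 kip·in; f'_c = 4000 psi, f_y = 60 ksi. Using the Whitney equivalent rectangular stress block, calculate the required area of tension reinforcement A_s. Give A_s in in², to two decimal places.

From M_n = 0.85 f'_c a b (d − a/2):
a = d − √(d² − 2M_n/(0.85 f'_c b)) = 21.4 − √(21.4² − 2 × 4550/(0.85 × 4 × 18.4)) = 3.722 in.
A_s = 0.85 f'_c a b / f_y = 0.85 × 4 × 3.722 × 18.4 / 60 = 3.881 in².

A_s ≈ 3.88 in²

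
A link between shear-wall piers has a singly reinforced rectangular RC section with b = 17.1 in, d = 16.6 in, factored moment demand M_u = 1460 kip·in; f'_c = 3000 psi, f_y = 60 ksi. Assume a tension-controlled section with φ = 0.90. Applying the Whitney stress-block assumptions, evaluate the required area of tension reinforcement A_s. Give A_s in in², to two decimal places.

A_s ≈ 1.76 in²

M_n = M_u/φ = 1460/0.90 = 1622.22 kip·in.
From M_n = 0.85 f'_c a b (d − a/2):
a = d − √(d² − 2M_n/(0.85 f'_c b)) = 16.6 − √(16.6² − 2 × 1622.22/(0.85 × 3 × 17.1)) = 2.417 in.
A_s = 0.85 f'_c a b / f_y = 0.85 × 3 × 2.417 × 17.1 / 60 = 1.757 in².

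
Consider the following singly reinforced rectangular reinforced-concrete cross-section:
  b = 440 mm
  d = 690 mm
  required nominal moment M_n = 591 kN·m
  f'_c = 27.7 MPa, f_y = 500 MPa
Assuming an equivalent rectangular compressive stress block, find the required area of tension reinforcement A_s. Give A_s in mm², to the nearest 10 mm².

With M_n = 0.85 f'_c a b (d − a/2), solve the quadratic for a:
a = d − √(d² − 2M_n/(0.85 f'_c b)) = 690 − √(690² − 2 × 591×10⁶/(0.85 × 27.7 × 440)) = 88.33 mm.
A_s = 0.85 f'_c a b / f_y = 0.85 × 27.7 × 88.33 × 440 / 500 = 1830.2 mm².

A_s ≈ 1830 mm²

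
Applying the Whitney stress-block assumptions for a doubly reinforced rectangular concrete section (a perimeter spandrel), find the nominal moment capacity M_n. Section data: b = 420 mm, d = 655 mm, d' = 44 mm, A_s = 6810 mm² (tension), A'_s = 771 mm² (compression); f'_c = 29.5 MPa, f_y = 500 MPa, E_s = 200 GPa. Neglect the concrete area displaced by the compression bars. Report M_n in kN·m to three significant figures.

Assume both tension and compression steel yield.
Net tension couple steel: A_s − A'_s = 6039 mm².
a = (A_s − A'_s) f_y / (0.85 f'_c b) = 3019500/(0.85 × 29.5 × 420) = 286.71 mm.
c = a/β₁ = 286.71/0.839 = 341.73 mm; ε'_s = 0.003(c − d')/c = 0.0026 ≥ f_y/E_s = 0.0025, so compression steel does yield.
M_n = (A_s − A'_s) f_y (d − a/2) + A'_s f_y (d − d') = [3019500 × (655 − 143.355) + 385500 × (655 − 44)] × 10⁻⁶ = 1544.91 + 235.54 = 1780.45 kN·m.

M_n ≈ 1780 kN·m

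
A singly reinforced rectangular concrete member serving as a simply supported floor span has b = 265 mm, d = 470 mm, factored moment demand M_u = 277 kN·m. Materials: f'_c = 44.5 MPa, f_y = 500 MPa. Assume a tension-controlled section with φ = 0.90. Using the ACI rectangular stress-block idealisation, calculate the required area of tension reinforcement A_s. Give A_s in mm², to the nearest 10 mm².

A_s ≈ 1420 mm²

M_n = M_u/φ = 277/0.90 = 307.778 kN·m.
With M_n = 0.85 f'_c a b (d − a/2), solve the quadratic for a:
a = d − √(d² − 2M_n/(0.85 f'_c b)) = 470 − √(470² − 2 × 307.778×10⁶/(0.85 × 44.5 × 265)) = 70.64 mm.
A_s = 0.85 f'_c a b / f_y = 0.85 × 44.5 × 70.64 × 265 / 500 = 1416.1 mm².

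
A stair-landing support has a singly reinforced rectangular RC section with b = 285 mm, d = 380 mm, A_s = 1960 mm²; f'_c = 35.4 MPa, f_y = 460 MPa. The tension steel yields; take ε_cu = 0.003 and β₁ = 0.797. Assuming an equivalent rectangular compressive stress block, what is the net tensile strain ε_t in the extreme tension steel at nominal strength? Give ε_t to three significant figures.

a = A_s f_y/(0.85 f'_c b) = 105.13 mm.
β₁ = 0.797, so c = a/β₁ = 105.13/0.797 = 131.91 mm.
From the linear strain diagram with ε_cu = 0.003: ε_t = 0.003 (d − c)/c = 0.003 × (380 − 131.91)/131.91 = 0.00564.
Since ε_t ≥ 0.005, the section is tension-controlled.

ε_t ≈ 0.00564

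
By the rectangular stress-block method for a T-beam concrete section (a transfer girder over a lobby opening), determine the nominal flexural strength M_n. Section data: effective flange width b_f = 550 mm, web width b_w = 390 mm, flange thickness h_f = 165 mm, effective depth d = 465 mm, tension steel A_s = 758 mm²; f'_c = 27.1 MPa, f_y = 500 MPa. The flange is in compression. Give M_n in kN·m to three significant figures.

M_n ≈ 171 kN·m

Tension: T = A_s f_y = 758 × 500 = 379000 N.
Try a within the flange: a = T/(0.85 f'_c b_f) = 379000/(0.85 × 27.1 × 550) = 29.91 mm.
Since a = 29.91 ≤ h_f = 165 mm, the stress block lies entirely in the flange; analyse as a rectangular beam of width b_f.
M_n = T(d − a/2) = 379000 × (465 − 14.955) = 170.57 × 10⁶ N·mm.
M_n = 170.57 kN·m.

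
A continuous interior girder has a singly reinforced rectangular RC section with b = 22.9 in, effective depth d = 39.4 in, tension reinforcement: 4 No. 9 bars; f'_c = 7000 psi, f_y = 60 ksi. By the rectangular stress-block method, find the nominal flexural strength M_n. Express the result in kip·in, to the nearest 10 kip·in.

A_s = 4 × 1 = 4 in².
T = A_s f_y = 4 × 60 = 240 kips.
a = T/(0.85 f'_c b) = 240/(0.85 × 7 × 22.9) = 1.761 in.
M_n = T(d − a/2) = 240 × (39.4 − 0.8805) = 9244.7 kip·in.

M_n ≈ 9240 kip·in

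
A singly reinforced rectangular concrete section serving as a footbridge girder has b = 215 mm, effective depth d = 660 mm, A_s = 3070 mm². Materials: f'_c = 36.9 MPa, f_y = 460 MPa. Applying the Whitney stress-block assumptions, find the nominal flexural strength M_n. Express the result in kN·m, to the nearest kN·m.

T = A_s f_y = 3070 × 460 = 1412200 N = 1412.2 kN.
From C = T: a = T/(0.85 f'_c b) = 1412200/(0.85 × 36.9 × 215) = 209.42 mm.
M_n = T(d − a/2) = 1412.2 kN × (660 − 104.71) mm = 784.18 kN·m.

M_n ≈ 784 kN·m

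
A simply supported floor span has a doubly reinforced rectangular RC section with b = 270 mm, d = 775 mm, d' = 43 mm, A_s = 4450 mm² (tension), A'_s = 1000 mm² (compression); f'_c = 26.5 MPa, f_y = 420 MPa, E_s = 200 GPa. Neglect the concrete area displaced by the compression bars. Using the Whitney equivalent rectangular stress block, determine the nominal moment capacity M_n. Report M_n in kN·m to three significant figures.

M_n ≈ 1260 kN·m

Assume both tension and compression steel yield.
Net tension couple steel: A_s − A'_s = 3450 mm².
a = (A_s − A'_s) f_y / (0.85 f'_c b) = 1449000/(0.85 × 26.5 × 270) = 238.25 mm.
c = a/β₁ = 238.25/0.85 = 280.29 mm; ε'_s = 0.003(c − d')/c = 0.0025 ≥ f_y/E_s = 0.0021, so compression steel does yield.
M_n = (A_s − A'_s) f_y (d − a/2) + A'_s f_y (d − d') = [1449000 × (775 − 119.125) + 420000 × (775 − 43)] × 10⁻⁶ = 950.36 + 307.44 = 1257.80 kN·m.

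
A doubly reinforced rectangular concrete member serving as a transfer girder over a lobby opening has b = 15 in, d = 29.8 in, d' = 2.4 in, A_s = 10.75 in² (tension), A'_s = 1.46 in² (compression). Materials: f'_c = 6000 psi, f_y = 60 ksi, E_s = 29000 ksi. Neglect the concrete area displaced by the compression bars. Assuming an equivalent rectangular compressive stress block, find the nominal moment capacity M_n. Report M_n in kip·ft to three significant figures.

M_n ≈ 1420 kip·ft

Assume both steels yield.
a = (A_s − A'_s) f_y/(0.85 f'_c b) = (10.75 − 1.46) × 60/(0.85 × 6 × 15) = 7.286 in.
c = a/β₁ = 7.286/0.75 = 9.715 in; ε'_s = 0.003(c − d')/c = 0.0023 ≥ ε_y = 0.0021, so the compression steel yields.
M_n = (A_s − A'_s) f_y (d − a/2) + A'_s f_y (d − d') = 557.4 × (29.8 − 3.643) + 87.6 × (29.8 − 2.4) = 14579.9 + 2400.2 = 16980.1 kip·in = 16980.1/12 = 1415.01 kip·ft.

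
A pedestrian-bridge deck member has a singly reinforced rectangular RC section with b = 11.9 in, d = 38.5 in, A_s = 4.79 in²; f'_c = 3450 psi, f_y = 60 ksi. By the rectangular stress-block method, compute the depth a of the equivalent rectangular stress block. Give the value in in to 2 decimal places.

a ≈ 8.24 in

T = A_s f_y = 4.79 × 60 = 287.4 kips.
a = T/(0.85 f'_c b) = 287.4/(0.85 × 3.45 × 11.9) = 8.24 in.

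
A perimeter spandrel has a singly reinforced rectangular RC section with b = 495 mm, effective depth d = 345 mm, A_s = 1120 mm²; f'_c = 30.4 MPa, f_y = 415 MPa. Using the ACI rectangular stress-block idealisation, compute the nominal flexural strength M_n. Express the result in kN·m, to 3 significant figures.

T = A_s f_y = 1120 × 415 = 464800 N = 464.8 kN.
From C = T: a = T/(0.85 f'_c b) = 464800/(0.85 × 30.4 × 495) = 36.34 mm.
M_n = T(d − a/2) = 464.8 kN × (345 − 18.17) mm = 151.91 kN·m.

M_n ≈ 152 kN·m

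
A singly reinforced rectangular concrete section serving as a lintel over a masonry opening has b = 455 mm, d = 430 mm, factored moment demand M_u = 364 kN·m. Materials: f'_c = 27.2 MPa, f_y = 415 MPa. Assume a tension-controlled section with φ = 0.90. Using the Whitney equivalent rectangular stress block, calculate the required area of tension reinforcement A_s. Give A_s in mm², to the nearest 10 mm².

A_s ≈ 2570 mm²

M_n = M_u/φ = 364/0.90 = 404.444 kN·m.
With M_n = 0.85 f'_c a b (d − a/2), solve the quadratic for a:
a = d − √(d² − 2M_n/(0.85 f'_c b)) = 430 − √(430² − 2 × 404.444×10⁶/(0.85 × 27.2 × 455)) = 101.36 mm.
A_s = 0.85 f'_c a b / f_y = 0.85 × 27.2 × 101.36 × 455 / 415 = 2569.3 mm².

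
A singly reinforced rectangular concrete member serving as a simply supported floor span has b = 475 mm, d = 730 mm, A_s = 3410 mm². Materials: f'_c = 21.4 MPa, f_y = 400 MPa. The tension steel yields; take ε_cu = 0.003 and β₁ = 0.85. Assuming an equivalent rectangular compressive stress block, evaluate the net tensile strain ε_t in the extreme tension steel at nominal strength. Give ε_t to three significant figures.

ε_t ≈ 0.00879

a = A_s f_y/(0.85 f'_c b) = 157.87 mm.
β₁ = 0.85, so c = a/β₁ = 157.87/0.85 = 185.73 mm.
From the linear strain diagram with ε_cu = 0.003: ε_t = 0.003 (d − c)/c = 0.003 × (730 − 185.73)/185.73 = 0.00879.
Since ε_t ≥ 0.005, the section is tension-controlled.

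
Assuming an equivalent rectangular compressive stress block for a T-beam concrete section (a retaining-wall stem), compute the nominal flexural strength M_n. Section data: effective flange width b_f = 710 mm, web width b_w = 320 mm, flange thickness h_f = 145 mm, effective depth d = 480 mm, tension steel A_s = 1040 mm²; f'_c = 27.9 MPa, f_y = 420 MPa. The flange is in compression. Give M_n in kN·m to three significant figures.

Tension: T = A_s f_y = 1040 × 420 = 436800 N.
Try a within the flange: a = T/(0.85 f'_c b_f) = 436800/(0.85 × 27.9 × 710) = 25.94 mm.
Since a = 25.94 ≤ h_f = 145 mm, the stress block lies entirely in the flange; analyse as a rectangular beam of width b_f.
M_n = T(d − a/2) = 436800 × (480 − 12.97) = 204.00 × 10⁶ N·mm.
M_n = 204.00 kN·m.

M_n ≈ 204 kN·m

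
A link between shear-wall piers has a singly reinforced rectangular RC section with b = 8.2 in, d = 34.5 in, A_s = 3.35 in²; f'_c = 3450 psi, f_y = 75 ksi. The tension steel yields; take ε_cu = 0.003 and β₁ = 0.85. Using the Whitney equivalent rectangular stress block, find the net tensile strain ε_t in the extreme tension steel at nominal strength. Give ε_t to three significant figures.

ε_t ≈ 0.00542

a = A_s f_y/(0.85 f'_c b) = 10.449 in.
β₁ = 0.85, so c = a/β₁ = 10.449/0.85 = 12.293 in.
From the linear strain diagram with ε_cu = 0.003: ε_t = 0.003 (d − c)/c = 0.003 × (34.5 − 12.293)/12.293 = 0.00542.
Since ε_t ≥ 0.005, the section is tension-controlled.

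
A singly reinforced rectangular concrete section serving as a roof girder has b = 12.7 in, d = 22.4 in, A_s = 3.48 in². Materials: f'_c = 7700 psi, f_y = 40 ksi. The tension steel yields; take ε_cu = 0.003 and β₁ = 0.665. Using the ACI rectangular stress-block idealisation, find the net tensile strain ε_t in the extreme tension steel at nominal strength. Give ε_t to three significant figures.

ε_t ≈ 0.0237

a = A_s f_y/(0.85 f'_c b) = 1.675 in.
β₁ = 0.665, so c = a/β₁ = 1.675/0.665 = 2.519 in.
From the linear strain diagram with ε_cu = 0.003: ε_t = 0.003 (d − c)/c = 0.003 × (22.4 − 2.519)/2.519 = 0.0237.
Since ε_t ≥ 0.005, the section is tension-controlled.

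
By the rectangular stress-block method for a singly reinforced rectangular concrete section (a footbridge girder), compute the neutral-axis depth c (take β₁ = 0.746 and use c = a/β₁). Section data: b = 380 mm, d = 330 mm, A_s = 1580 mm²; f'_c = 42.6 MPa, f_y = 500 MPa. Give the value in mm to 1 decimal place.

c ≈ 77.0 mm

T = A_s f_y = 1580 × 500 = 790000 N = 790 kN.
Setting C = 0.85 f'_c a b equal to T: a = 790000/(0.85 × 42.6 × 380) = 57.414 mm.
With β₁ = 0.746, c = a/β₁ = 57.414/0.746 = 77.0 mm.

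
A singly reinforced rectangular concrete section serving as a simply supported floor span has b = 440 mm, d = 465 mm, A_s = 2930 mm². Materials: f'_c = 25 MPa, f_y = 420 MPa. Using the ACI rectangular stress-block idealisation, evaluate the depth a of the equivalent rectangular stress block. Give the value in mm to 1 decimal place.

a ≈ 131.6 mm

T = A_s f_y = 2930 × 420 = 1230600 N = 1230.6 kN.
Setting C = 0.85 f'_c a b equal to T: a = 1230600/(0.85 × 25 × 440) = 131.6 mm.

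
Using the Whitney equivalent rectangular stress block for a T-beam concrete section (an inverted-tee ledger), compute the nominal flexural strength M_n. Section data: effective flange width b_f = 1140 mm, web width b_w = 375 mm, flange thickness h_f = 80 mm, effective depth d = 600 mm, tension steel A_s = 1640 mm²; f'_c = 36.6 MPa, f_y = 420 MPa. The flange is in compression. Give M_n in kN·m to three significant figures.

Tension: T = A_s f_y = 1640 × 420 = 688800 N.
Try a within the flange: a = T/(0.85 f'_c b_f) = 688800/(0.85 × 36.6 × 1140) = 19.42 mm.
Since a = 19.42 ≤ h_f = 80 mm, the stress block lies entirely in the flange; analyse as a rectangular beam of width b_f.
M_n = T(d − a/2) = 688800 × (600 − 9.71) = 406.59 × 10⁶ N·mm.
M_n = 406.59 kN·m.

M_n ≈ 407 kN·m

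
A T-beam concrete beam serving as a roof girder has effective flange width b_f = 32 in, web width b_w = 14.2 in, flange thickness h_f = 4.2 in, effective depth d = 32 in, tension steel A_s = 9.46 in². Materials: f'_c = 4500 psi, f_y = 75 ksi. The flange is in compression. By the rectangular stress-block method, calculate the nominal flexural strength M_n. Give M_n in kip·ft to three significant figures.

M_n ≈ 1700 kip·ft

Tension: T = A_s f_y = 9.46 × 75 = 709.5 kips.
Try a within the flange: a = T/(0.85 f'_c b_f) = 709.5/(0.85 × 4.5 × 32) = 5.797 in.
a = 5.797 > h_f = 4.2 in: the block extends into the web. Split into flange-overhang and web parts.
C_f = 0.85 f'_c (b_f − b_w) h_f = 0.85 × 4.5 × (32 − 14.2) × 4.2 = 286.0 kips.
Remaining web compression depth: a_w = (T − C_f)/(0.85 f'_c b_w) = (709.5 − 286.0)/(0.85 × 4.5 × 14.2) = 7.797 in.
M_n = C_f(d − h_f/2) + (T − C_f)(d − a_w/2) = 286.0 × (32 − 2.1) + 423.5 × (32 − 3.8985) = 8551.4 + 11901.0 = 20452.4 kip·in.
M_n = 20452.4/12 = 1704.37 kip·ft.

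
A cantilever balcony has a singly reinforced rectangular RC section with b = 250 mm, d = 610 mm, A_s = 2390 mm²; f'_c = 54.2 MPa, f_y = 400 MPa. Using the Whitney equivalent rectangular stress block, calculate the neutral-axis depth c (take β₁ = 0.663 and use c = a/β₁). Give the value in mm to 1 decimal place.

T = A_s f_y = 2390 × 400 = 956000 N = 956 kN.
Setting C = 0.85 f'_c a b equal to T: a = 956000/(0.85 × 54.2 × 250) = 83.004 mm.
With β₁ = 0.663, c = a/β₁ = 83.004/0.663 = 125.2 mm.

c ≈ 125.2 mm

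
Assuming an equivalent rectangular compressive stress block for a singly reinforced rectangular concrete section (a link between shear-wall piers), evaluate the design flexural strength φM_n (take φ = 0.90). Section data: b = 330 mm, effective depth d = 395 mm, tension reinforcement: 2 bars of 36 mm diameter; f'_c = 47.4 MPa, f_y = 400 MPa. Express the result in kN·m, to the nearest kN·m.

φM_n ≈ 267 kN·m

A_s = 2 × 1018 = 2036 mm².
T = A_s f_y = 2036 × 400 = 814400 N = 814.4 kN.
From C = T: a = T/(0.85 f'_c b) = 814400/(0.85 × 47.4 × 330) = 61.25 mm.
M_n = T(d − a/2) = 814.4 kN × (395 − 30.625) mm = 296.75 kN·m.
φM_n = 0.90 × 296.75 = 267.08 kN·m.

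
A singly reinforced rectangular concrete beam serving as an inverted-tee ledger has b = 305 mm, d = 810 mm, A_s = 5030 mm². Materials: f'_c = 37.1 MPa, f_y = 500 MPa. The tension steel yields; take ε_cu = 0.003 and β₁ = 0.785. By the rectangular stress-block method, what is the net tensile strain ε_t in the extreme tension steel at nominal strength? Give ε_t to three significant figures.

ε_t ≈ 0.00430

a = A_s f_y/(0.85 f'_c b) = 261.48 mm.
β₁ = 0.785, so c = a/β₁ = 261.48/0.785 = 333.10 mm.
From the linear strain diagram with ε_cu = 0.003: ε_t = 0.003 (d − c)/c = 0.003 × (810 − 333.10)/333.10 = 0.00430.
ε_t is between 0.004 and 0.005 — transition zone.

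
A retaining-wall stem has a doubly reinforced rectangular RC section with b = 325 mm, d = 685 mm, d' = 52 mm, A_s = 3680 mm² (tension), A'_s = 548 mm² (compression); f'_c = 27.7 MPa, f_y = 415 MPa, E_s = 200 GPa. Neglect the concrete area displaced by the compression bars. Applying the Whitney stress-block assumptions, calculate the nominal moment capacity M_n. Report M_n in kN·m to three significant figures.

M_n ≈ 924 kN·m

Assume both tension and compression steel yield.
Net tension couple steel: A_s − A'_s = 3132 mm².
a = (A_s − A'_s) f_y / (0.85 f'_c b) = 1299780/(0.85 × 27.7 × 325) = 169.86 mm.
c = a/β₁ = 169.86/0.85 = 199.84 mm; ε'_s = 0.003(c − d')/c = 0.0022 ≥ f_y/E_s = 0.0021, so compression steel does yield.
M_n = (A_s − A'_s) f_y (d − a/2) + A'_s f_y (d − d') = [1299780 × (685 − 84.93) + 227420 × (685 − 52)] × 10⁻⁶ = 779.96 + 143.96 = 923.92 kN·m.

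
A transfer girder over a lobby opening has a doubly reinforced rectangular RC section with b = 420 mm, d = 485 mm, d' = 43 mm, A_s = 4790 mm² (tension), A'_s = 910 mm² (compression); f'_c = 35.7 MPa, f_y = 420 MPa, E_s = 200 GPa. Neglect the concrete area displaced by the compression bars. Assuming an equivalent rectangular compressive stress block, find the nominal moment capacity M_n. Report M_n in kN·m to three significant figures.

Assume both tension and compression steel yield.
Net tension couple steel: A_s − A'_s = 3880 mm².
a = (A_s − A'_s) f_y / (0.85 f'_c b) = 1629600/(0.85 × 35.7 × 420) = 127.86 mm.
c = a/β₁ = 127.86/0.795 = 160.83 mm; ε'_s = 0.003(c − d')/c = 0.0022 ≥ f_y/E_s = 0.0021, so compression steel does yield.
M_n = (A_s − A'_s) f_y (d − a/2) + A'_s f_y (d − d') = [1629600 × (485 − 63.93) + 382200 × (485 − 43)] × 10⁻⁶ = 686.18 + 168.93 = 855.11 kN·m.

M_n ≈ 855 kN·m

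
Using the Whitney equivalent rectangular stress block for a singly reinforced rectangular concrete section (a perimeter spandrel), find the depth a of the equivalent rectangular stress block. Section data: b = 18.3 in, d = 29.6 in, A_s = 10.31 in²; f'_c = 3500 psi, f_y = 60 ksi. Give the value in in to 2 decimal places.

a ≈ 11.36 in

T = A_s f_y = 10.31 × 60 = 618.6 kips.
a = T/(0.85 f'_c b) = 618.6/(0.85 × 3.5 × 18.3) = 11.36 in.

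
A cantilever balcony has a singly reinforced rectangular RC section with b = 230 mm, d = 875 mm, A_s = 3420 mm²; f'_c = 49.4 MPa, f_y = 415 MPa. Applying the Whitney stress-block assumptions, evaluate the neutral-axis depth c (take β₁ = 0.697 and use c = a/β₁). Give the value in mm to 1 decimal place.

T = A_s f_y = 3420 × 415 = 1419300 N = 1419.3 kN.
Setting C = 0.85 f'_c a b equal to T: a = 1419300/(0.85 × 49.4 × 230) = 146.960 mm.
With β₁ = 0.697, c = a/β₁ = 146.960/0.697 = 210.8 mm.

c ≈ 210.8 mm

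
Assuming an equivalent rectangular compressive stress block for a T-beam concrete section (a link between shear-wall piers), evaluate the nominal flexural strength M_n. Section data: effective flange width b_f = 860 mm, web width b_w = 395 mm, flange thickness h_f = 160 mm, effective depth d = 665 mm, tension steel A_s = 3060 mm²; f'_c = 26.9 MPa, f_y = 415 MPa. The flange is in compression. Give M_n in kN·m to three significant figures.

Tension: T = A_s f_y = 3060 × 415 = 1269900 N.
Try a within the flange: a = T/(0.85 f'_c b_f) = 1269900/(0.85 × 26.9 × 860) = 64.58 mm.
Since a = 64.58 ≤ h_f = 160 mm, the stress block lies entirely in the flange; analyse as a rectangular beam of width b_f.
M_n = T(d − a/2) = 1269900 × (665 − 32.29) = 803.48 × 10⁶ N·mm.
M_n = 803.48 kN·m.

M_n ≈ 803 kN·m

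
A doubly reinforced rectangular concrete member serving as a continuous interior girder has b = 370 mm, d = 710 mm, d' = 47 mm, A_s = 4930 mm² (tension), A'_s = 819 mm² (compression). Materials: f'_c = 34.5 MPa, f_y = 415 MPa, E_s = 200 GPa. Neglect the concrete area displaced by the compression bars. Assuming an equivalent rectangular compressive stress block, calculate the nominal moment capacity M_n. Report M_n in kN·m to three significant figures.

M_n ≈ 1300 kN·m

Assume both tension and compression steel yield.
Net tension couple steel: A_s − A'_s = 4111 mm².
a = (A_s − A'_s) f_y / (0.85 f'_c b) = 1706065/(0.85 × 34.5 × 370) = 157.24 mm.
c = a/β₁ = 157.24/0.804 = 195.57 mm; ε'_s = 0.003(c − d')/c = 0.0023 ≥ f_y/E_s = 0.0021, so compression steel does yield.
M_n = (A_s − A'_s) f_y (d − a/2) + A'_s f_y (d − d') = [1706065 × (710 − 78.62) + 339885 × (710 − 47)] × 10⁻⁶ = 1077.18 + 225.34 = 1302.52 kN·m.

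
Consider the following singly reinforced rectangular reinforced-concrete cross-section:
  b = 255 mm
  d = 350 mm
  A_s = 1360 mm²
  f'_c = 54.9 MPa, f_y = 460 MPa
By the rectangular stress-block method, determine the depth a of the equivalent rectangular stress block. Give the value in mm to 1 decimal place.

T = A_s f_y = 1360 × 460 = 625600 N = 625.6 kN.
Setting C = 0.85 f'_c a b equal to T: a = 625600/(0.85 × 54.9 × 255) = 52.6 mm.

a ≈ 52.6 mm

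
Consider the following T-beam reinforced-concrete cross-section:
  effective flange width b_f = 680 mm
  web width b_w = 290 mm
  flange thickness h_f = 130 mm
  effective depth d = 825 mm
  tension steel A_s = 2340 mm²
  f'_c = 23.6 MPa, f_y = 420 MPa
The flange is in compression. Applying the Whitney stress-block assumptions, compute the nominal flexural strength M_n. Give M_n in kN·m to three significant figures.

Tension: T = A_s f_y = 2340 × 420 = 982800 N.
Try a within the flange: a = T/(0.85 f'_c b_f) = 982800/(0.85 × 23.6 × 680) = 72.05 mm.
Since a = 72.05 ≤ h_f = 130 mm, the stress block lies entirely in the flange; analyse as a rectangular beam of width b_f.
M_n = T(d − a/2) = 982800 × (825 − 36.025) = 775.40 × 10⁶ N·mm.
M_n = 775.40 kN·m.

M_n ≈ 775 kN·m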